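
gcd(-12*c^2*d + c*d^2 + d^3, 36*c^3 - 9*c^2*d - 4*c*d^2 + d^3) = 3*c - d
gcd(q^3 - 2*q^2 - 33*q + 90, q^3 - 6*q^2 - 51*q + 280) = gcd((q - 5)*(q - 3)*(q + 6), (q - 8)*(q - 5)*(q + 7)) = q - 5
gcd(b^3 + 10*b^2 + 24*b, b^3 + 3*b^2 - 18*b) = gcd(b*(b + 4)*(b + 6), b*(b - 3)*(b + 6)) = b^2 + 6*b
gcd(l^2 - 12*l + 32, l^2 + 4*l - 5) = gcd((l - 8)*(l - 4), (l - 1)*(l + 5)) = 1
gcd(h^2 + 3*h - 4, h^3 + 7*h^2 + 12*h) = h + 4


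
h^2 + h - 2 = (h - 1)*(h + 2)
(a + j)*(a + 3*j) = a^2 + 4*a*j + 3*j^2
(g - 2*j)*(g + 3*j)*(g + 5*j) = g^3 + 6*g^2*j - g*j^2 - 30*j^3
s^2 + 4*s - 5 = (s - 1)*(s + 5)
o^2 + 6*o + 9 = (o + 3)^2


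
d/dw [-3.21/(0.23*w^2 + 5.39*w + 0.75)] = (1.4766*w + 17.3019)/(0.23*w^2 + 5.39*w + 0.75)^2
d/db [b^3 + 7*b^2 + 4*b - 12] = 3*b^2 + 14*b + 4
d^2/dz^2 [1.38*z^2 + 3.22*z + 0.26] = 2.76000000000000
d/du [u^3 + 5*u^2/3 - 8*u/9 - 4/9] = 3*u^2 + 10*u/3 - 8/9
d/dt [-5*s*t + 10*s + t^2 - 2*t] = -5*s + 2*t - 2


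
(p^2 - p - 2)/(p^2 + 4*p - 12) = (p + 1)/(p + 6)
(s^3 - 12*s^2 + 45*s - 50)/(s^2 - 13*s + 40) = (s^2 - 7*s + 10)/(s - 8)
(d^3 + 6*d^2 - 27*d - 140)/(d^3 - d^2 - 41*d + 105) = (d + 4)/(d - 3)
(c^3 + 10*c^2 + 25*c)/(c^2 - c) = (c^2 + 10*c + 25)/(c - 1)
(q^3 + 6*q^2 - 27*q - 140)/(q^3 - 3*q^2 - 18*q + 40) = (q + 7)/(q - 2)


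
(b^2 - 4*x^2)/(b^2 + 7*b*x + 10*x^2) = (b - 2*x)/(b + 5*x)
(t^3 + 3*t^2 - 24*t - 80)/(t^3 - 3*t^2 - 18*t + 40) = (t + 4)/(t - 2)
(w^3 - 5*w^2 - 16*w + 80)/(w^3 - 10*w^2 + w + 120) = (w^2 - 16)/(w^2 - 5*w - 24)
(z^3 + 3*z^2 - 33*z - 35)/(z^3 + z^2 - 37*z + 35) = (z + 1)/(z - 1)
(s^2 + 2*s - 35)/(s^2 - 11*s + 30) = (s + 7)/(s - 6)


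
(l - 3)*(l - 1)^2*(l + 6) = l^4 + l^3 - 23*l^2 + 39*l - 18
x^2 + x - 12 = (x - 3)*(x + 4)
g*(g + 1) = g^2 + g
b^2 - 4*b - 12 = (b - 6)*(b + 2)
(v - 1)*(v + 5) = v^2 + 4*v - 5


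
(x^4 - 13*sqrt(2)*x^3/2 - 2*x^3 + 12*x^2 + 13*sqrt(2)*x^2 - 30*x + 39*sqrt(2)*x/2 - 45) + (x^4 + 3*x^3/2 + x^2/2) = 2*x^4 - 13*sqrt(2)*x^3/2 - x^3/2 + 25*x^2/2 + 13*sqrt(2)*x^2 - 30*x + 39*sqrt(2)*x/2 - 45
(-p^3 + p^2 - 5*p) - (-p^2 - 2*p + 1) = -p^3 + 2*p^2 - 3*p - 1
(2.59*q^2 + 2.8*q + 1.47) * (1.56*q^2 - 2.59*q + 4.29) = 4.0404*q^4 - 2.3401*q^3 + 6.1523*q^2 + 8.2047*q + 6.3063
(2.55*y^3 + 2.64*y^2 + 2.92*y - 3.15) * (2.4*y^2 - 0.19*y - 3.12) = 6.12*y^5 + 5.8515*y^4 - 1.4496*y^3 - 16.3516*y^2 - 8.5119*y + 9.828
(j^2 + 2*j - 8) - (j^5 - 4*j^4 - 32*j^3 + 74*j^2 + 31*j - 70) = -j^5 + 4*j^4 + 32*j^3 - 73*j^2 - 29*j + 62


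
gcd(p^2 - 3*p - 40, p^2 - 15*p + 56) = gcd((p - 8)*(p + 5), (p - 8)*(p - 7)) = p - 8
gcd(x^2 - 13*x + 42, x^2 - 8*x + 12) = x - 6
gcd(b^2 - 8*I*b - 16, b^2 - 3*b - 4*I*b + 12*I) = b - 4*I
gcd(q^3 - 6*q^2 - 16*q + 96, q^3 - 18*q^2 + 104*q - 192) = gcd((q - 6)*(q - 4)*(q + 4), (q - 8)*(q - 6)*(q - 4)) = q^2 - 10*q + 24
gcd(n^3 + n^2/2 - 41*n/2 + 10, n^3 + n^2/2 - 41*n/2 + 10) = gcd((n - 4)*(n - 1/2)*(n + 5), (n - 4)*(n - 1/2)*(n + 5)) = n^3 + n^2/2 - 41*n/2 + 10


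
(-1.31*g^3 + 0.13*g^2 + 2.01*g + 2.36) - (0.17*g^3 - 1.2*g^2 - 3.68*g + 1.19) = -1.48*g^3 + 1.33*g^2 + 5.69*g + 1.17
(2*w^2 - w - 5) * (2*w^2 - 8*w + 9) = 4*w^4 - 18*w^3 + 16*w^2 + 31*w - 45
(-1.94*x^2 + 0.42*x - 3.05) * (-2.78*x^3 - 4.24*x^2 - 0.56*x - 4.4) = 5.3932*x^5 + 7.058*x^4 + 7.7846*x^3 + 21.2328*x^2 - 0.14*x + 13.42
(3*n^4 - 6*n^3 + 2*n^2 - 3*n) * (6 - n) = -3*n^5 + 24*n^4 - 38*n^3 + 15*n^2 - 18*n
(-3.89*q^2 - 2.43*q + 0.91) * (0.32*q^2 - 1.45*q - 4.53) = -1.2448*q^4 + 4.8629*q^3 + 21.4364*q^2 + 9.6884*q - 4.1223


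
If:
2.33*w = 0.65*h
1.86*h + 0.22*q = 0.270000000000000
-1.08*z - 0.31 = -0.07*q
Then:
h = -1.82488479262673*z - 0.378648233486943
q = 15.4285714285714*z + 4.42857142857143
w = -0.509088032277843*z - 0.105631481444855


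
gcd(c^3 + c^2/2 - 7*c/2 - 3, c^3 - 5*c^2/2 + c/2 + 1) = c - 2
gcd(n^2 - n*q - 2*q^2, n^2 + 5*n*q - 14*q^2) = -n + 2*q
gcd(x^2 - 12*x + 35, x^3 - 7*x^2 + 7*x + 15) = x - 5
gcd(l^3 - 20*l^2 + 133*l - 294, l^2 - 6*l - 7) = l - 7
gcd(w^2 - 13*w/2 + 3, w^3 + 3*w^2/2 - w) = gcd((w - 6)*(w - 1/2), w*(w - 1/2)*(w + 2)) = w - 1/2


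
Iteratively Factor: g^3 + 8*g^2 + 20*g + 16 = (g + 2)*(g^2 + 6*g + 8) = (g + 2)^2*(g + 4)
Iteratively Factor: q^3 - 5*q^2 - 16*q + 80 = (q + 4)*(q^2 - 9*q + 20) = (q - 5)*(q + 4)*(q - 4)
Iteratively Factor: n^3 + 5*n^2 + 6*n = (n + 2)*(n^2 + 3*n) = (n + 2)*(n + 3)*(n)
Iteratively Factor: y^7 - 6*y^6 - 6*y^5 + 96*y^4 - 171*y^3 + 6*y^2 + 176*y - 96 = (y + 4)*(y^6 - 10*y^5 + 34*y^4 - 40*y^3 - 11*y^2 + 50*y - 24) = (y - 2)*(y + 4)*(y^5 - 8*y^4 + 18*y^3 - 4*y^2 - 19*y + 12) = (y - 2)*(y - 1)*(y + 4)*(y^4 - 7*y^3 + 11*y^2 + 7*y - 12) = (y - 3)*(y - 2)*(y - 1)*(y + 4)*(y^3 - 4*y^2 - y + 4) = (y - 4)*(y - 3)*(y - 2)*(y - 1)*(y + 4)*(y^2 - 1) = (y - 4)*(y - 3)*(y - 2)*(y - 1)^2*(y + 4)*(y + 1)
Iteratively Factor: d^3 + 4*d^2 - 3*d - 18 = (d + 3)*(d^2 + d - 6) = (d - 2)*(d + 3)*(d + 3)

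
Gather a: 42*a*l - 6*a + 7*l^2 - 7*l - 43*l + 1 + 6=a*(42*l - 6) + 7*l^2 - 50*l + 7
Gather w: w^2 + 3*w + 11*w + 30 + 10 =w^2 + 14*w + 40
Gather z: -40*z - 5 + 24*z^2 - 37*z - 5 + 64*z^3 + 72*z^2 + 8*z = 64*z^3 + 96*z^2 - 69*z - 10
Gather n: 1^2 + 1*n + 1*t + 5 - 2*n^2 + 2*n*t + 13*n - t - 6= -2*n^2 + n*(2*t + 14)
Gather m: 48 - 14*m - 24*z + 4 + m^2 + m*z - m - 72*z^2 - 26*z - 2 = m^2 + m*(z - 15) - 72*z^2 - 50*z + 50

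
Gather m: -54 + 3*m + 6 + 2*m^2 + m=2*m^2 + 4*m - 48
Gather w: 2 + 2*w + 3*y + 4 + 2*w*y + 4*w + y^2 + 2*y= w*(2*y + 6) + y^2 + 5*y + 6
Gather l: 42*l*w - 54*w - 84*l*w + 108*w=-42*l*w + 54*w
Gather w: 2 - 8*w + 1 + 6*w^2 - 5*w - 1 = 6*w^2 - 13*w + 2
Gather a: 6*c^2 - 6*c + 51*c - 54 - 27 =6*c^2 + 45*c - 81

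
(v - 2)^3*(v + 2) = v^4 - 4*v^3 + 16*v - 16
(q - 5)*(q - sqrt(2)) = q^2 - 5*q - sqrt(2)*q + 5*sqrt(2)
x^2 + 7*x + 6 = (x + 1)*(x + 6)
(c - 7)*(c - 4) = c^2 - 11*c + 28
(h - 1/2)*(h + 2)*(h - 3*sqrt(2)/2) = h^3 - 3*sqrt(2)*h^2/2 + 3*h^2/2 - 9*sqrt(2)*h/4 - h + 3*sqrt(2)/2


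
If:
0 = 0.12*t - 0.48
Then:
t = 4.00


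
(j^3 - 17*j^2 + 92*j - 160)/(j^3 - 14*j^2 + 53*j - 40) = (j - 4)/(j - 1)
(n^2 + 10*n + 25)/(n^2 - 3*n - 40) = (n + 5)/(n - 8)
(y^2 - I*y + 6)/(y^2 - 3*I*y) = (y + 2*I)/y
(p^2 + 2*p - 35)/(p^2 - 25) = (p + 7)/(p + 5)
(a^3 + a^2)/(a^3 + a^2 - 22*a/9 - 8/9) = 9*a^2*(a + 1)/(9*a^3 + 9*a^2 - 22*a - 8)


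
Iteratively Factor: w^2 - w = (w - 1)*(w)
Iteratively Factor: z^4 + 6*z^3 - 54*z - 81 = (z + 3)*(z^3 + 3*z^2 - 9*z - 27) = (z + 3)^2*(z^2 - 9) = (z + 3)^3*(z - 3)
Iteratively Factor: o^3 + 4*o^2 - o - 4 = (o - 1)*(o^2 + 5*o + 4) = (o - 1)*(o + 1)*(o + 4)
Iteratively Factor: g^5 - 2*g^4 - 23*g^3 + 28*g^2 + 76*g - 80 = (g - 1)*(g^4 - g^3 - 24*g^2 + 4*g + 80) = (g - 1)*(g + 4)*(g^3 - 5*g^2 - 4*g + 20) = (g - 2)*(g - 1)*(g + 4)*(g^2 - 3*g - 10) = (g - 5)*(g - 2)*(g - 1)*(g + 4)*(g + 2)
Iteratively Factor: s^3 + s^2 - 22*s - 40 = (s + 4)*(s^2 - 3*s - 10) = (s + 2)*(s + 4)*(s - 5)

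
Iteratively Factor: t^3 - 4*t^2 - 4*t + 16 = (t - 4)*(t^2 - 4) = (t - 4)*(t - 2)*(t + 2)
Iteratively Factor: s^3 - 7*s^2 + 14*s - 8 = (s - 2)*(s^2 - 5*s + 4) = (s - 4)*(s - 2)*(s - 1)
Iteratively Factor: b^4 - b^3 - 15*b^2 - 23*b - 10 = (b - 5)*(b^3 + 4*b^2 + 5*b + 2) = (b - 5)*(b + 2)*(b^2 + 2*b + 1) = (b - 5)*(b + 1)*(b + 2)*(b + 1)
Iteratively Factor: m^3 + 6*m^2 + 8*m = (m + 4)*(m^2 + 2*m) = m*(m + 4)*(m + 2)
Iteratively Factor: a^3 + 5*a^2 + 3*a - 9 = (a - 1)*(a^2 + 6*a + 9) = (a - 1)*(a + 3)*(a + 3)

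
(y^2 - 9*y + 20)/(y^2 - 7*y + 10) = (y - 4)/(y - 2)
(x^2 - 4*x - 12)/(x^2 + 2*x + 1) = (x^2 - 4*x - 12)/(x^2 + 2*x + 1)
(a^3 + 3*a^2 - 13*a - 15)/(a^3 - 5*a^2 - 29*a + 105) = (a + 1)/(a - 7)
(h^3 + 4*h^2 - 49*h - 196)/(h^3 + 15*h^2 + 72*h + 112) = (h - 7)/(h + 4)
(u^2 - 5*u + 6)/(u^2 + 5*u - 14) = (u - 3)/(u + 7)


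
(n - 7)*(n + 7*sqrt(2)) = n^2 - 7*n + 7*sqrt(2)*n - 49*sqrt(2)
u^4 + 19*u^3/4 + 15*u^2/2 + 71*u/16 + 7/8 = (u + 1/2)^2*(u + 7/4)*(u + 2)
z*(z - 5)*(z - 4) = z^3 - 9*z^2 + 20*z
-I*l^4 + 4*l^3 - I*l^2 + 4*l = l*(l - I)*(l + 4*I)*(-I*l + 1)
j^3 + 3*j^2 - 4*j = j*(j - 1)*(j + 4)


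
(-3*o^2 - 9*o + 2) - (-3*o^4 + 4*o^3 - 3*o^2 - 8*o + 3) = 3*o^4 - 4*o^3 - o - 1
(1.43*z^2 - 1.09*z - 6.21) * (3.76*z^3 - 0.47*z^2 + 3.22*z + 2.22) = 5.3768*z^5 - 4.7705*z^4 - 18.2327*z^3 + 2.5835*z^2 - 22.416*z - 13.7862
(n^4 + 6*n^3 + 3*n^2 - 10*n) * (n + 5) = n^5 + 11*n^4 + 33*n^3 + 5*n^2 - 50*n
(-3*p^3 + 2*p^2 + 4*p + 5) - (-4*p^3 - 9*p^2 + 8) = p^3 + 11*p^2 + 4*p - 3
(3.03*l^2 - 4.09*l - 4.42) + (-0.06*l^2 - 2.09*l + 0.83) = 2.97*l^2 - 6.18*l - 3.59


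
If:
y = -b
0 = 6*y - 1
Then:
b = -1/6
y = 1/6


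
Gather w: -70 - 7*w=-7*w - 70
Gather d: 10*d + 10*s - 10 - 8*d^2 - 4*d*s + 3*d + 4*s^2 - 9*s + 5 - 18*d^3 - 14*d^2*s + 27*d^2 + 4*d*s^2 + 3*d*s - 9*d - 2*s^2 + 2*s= -18*d^3 + d^2*(19 - 14*s) + d*(4*s^2 - s + 4) + 2*s^2 + 3*s - 5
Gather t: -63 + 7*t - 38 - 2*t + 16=5*t - 85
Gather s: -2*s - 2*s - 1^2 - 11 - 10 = -4*s - 22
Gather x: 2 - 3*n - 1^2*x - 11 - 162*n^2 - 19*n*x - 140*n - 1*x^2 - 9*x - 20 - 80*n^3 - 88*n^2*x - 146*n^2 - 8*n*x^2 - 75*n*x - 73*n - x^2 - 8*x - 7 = -80*n^3 - 308*n^2 - 216*n + x^2*(-8*n - 2) + x*(-88*n^2 - 94*n - 18) - 36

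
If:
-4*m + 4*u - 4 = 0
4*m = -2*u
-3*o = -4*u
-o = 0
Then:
No Solution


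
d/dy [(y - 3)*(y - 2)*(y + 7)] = 3*y^2 + 4*y - 29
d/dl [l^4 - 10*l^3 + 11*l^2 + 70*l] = 4*l^3 - 30*l^2 + 22*l + 70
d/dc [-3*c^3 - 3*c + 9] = -9*c^2 - 3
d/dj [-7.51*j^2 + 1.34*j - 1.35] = 1.34 - 15.02*j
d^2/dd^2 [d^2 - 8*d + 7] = 2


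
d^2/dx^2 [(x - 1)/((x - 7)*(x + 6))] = 2*(x^3 - 3*x^2 + 129*x - 85)/(x^6 - 3*x^5 - 123*x^4 + 251*x^3 + 5166*x^2 - 5292*x - 74088)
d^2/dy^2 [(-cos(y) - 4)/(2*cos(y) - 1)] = 9*(cos(y) + cos(2*y) - 3)/(2*cos(y) - 1)^3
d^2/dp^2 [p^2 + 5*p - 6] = 2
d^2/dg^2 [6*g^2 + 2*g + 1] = 12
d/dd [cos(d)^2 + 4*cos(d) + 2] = -2*(cos(d) + 2)*sin(d)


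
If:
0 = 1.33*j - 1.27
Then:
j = 0.95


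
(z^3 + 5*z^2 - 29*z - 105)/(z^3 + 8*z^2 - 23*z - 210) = (z + 3)/(z + 6)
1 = 1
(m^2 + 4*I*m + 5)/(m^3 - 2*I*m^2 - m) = (m + 5*I)/(m*(m - I))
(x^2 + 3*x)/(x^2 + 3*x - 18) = x*(x + 3)/(x^2 + 3*x - 18)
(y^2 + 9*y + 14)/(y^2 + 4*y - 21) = (y + 2)/(y - 3)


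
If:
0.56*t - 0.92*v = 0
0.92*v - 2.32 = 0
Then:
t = 4.14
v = 2.52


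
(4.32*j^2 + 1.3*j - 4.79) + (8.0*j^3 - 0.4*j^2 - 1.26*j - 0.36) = 8.0*j^3 + 3.92*j^2 + 0.04*j - 5.15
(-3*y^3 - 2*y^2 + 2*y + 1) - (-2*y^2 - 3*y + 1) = -3*y^3 + 5*y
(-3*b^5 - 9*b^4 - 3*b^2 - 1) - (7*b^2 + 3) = -3*b^5 - 9*b^4 - 10*b^2 - 4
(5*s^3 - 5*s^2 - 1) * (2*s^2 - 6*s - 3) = 10*s^5 - 40*s^4 + 15*s^3 + 13*s^2 + 6*s + 3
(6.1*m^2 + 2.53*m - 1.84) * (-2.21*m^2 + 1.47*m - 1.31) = -13.481*m^4 + 3.3757*m^3 - 0.205500000000001*m^2 - 6.0191*m + 2.4104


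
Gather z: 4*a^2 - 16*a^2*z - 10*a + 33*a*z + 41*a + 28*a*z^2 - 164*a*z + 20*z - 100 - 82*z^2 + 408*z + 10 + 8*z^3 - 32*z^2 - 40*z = 4*a^2 + 31*a + 8*z^3 + z^2*(28*a - 114) + z*(-16*a^2 - 131*a + 388) - 90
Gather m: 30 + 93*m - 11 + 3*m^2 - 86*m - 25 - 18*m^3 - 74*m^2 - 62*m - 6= -18*m^3 - 71*m^2 - 55*m - 12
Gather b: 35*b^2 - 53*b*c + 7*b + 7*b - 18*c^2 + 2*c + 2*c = 35*b^2 + b*(14 - 53*c) - 18*c^2 + 4*c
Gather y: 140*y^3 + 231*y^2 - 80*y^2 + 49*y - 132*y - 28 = 140*y^3 + 151*y^2 - 83*y - 28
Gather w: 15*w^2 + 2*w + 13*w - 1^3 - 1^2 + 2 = 15*w^2 + 15*w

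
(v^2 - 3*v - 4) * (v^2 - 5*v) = v^4 - 8*v^3 + 11*v^2 + 20*v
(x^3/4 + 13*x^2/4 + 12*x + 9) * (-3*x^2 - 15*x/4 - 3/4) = -3*x^5/4 - 171*x^4/16 - 387*x^3/8 - 1191*x^2/16 - 171*x/4 - 27/4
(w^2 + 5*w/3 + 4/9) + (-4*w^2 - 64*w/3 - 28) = -3*w^2 - 59*w/3 - 248/9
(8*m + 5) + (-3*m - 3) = 5*m + 2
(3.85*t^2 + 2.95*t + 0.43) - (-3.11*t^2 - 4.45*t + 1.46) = 6.96*t^2 + 7.4*t - 1.03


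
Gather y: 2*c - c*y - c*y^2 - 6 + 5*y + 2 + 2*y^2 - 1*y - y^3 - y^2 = 2*c - y^3 + y^2*(1 - c) + y*(4 - c) - 4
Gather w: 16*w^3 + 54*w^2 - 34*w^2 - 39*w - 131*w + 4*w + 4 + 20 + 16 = 16*w^3 + 20*w^2 - 166*w + 40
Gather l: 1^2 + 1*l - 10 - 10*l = -9*l - 9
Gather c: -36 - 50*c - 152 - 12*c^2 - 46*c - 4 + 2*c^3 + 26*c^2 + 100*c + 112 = 2*c^3 + 14*c^2 + 4*c - 80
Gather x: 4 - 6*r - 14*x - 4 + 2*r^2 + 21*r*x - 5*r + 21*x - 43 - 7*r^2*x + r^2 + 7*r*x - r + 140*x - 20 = 3*r^2 - 12*r + x*(-7*r^2 + 28*r + 147) - 63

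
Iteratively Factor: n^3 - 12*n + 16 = (n + 4)*(n^2 - 4*n + 4) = (n - 2)*(n + 4)*(n - 2)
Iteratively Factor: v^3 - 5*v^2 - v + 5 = (v + 1)*(v^2 - 6*v + 5) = (v - 5)*(v + 1)*(v - 1)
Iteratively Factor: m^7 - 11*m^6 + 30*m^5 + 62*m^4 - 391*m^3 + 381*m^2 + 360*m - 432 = (m - 3)*(m^6 - 8*m^5 + 6*m^4 + 80*m^3 - 151*m^2 - 72*m + 144) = (m - 3)^2*(m^5 - 5*m^4 - 9*m^3 + 53*m^2 + 8*m - 48) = (m - 3)^2*(m - 1)*(m^4 - 4*m^3 - 13*m^2 + 40*m + 48) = (m - 3)^2*(m - 1)*(m + 3)*(m^3 - 7*m^2 + 8*m + 16) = (m - 3)^2*(m - 1)*(m + 1)*(m + 3)*(m^2 - 8*m + 16) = (m - 4)*(m - 3)^2*(m - 1)*(m + 1)*(m + 3)*(m - 4)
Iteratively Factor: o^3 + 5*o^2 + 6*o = (o)*(o^2 + 5*o + 6) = o*(o + 3)*(o + 2)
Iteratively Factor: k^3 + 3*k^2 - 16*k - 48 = (k + 4)*(k^2 - k - 12) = (k + 3)*(k + 4)*(k - 4)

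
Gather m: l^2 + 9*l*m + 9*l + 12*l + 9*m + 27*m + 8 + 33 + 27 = l^2 + 21*l + m*(9*l + 36) + 68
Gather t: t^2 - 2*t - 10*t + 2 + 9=t^2 - 12*t + 11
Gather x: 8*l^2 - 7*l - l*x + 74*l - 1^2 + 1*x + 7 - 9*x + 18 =8*l^2 + 67*l + x*(-l - 8) + 24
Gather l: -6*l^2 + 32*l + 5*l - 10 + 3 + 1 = -6*l^2 + 37*l - 6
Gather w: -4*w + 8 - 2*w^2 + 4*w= 8 - 2*w^2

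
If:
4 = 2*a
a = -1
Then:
No Solution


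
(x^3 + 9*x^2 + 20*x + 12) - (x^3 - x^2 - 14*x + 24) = 10*x^2 + 34*x - 12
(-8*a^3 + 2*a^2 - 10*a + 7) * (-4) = 32*a^3 - 8*a^2 + 40*a - 28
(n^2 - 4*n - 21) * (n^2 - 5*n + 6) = n^4 - 9*n^3 + 5*n^2 + 81*n - 126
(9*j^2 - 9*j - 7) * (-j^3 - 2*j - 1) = -9*j^5 + 9*j^4 - 11*j^3 + 9*j^2 + 23*j + 7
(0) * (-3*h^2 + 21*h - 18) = 0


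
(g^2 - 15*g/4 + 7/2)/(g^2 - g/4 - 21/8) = 2*(g - 2)/(2*g + 3)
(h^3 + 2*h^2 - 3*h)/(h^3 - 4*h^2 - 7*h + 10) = h*(h + 3)/(h^2 - 3*h - 10)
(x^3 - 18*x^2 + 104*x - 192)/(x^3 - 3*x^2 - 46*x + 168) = (x - 8)/(x + 7)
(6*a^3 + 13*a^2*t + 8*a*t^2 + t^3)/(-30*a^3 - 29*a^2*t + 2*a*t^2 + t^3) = (a + t)/(-5*a + t)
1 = 1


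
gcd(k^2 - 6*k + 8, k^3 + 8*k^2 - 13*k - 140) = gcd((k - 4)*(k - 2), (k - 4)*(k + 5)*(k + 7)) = k - 4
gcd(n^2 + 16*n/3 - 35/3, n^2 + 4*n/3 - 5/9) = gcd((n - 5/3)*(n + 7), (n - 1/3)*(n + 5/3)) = 1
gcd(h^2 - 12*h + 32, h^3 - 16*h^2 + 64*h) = h - 8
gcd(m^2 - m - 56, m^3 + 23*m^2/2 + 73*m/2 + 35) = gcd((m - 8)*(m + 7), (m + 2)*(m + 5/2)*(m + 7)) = m + 7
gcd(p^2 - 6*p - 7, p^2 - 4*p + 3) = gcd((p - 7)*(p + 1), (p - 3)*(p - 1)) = 1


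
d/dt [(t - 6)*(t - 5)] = 2*t - 11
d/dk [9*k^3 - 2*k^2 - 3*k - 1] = 27*k^2 - 4*k - 3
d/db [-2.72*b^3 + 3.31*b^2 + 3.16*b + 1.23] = -8.16*b^2 + 6.62*b + 3.16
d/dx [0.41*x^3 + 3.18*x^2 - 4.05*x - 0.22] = 1.23*x^2 + 6.36*x - 4.05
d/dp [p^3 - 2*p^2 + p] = 3*p^2 - 4*p + 1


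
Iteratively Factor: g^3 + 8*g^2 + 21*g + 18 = (g + 3)*(g^2 + 5*g + 6) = (g + 3)^2*(g + 2)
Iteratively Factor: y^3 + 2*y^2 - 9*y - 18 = (y + 2)*(y^2 - 9) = (y + 2)*(y + 3)*(y - 3)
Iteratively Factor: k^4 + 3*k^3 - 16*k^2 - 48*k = (k)*(k^3 + 3*k^2 - 16*k - 48) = k*(k + 3)*(k^2 - 16) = k*(k - 4)*(k + 3)*(k + 4)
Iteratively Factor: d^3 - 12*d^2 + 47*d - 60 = (d - 4)*(d^2 - 8*d + 15) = (d - 4)*(d - 3)*(d - 5)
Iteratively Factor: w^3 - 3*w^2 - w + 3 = (w - 3)*(w^2 - 1) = (w - 3)*(w - 1)*(w + 1)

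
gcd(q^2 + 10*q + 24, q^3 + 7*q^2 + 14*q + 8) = q + 4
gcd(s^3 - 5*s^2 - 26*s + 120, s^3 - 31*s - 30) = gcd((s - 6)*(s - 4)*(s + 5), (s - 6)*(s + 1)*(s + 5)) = s^2 - s - 30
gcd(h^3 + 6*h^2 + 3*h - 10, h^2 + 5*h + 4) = 1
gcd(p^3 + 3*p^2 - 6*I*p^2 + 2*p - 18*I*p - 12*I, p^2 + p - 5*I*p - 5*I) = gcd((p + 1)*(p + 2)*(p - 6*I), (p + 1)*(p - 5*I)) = p + 1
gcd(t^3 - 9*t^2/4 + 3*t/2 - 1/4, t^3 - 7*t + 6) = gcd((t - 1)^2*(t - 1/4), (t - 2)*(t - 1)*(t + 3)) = t - 1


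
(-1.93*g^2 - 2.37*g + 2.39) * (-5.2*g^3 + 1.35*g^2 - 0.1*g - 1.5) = 10.036*g^5 + 9.7185*g^4 - 15.4345*g^3 + 6.3585*g^2 + 3.316*g - 3.585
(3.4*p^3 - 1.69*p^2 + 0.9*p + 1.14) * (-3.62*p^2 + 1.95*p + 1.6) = -12.308*p^5 + 12.7478*p^4 - 1.1135*p^3 - 5.0758*p^2 + 3.663*p + 1.824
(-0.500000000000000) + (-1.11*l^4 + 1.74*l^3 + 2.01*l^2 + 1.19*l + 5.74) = -1.11*l^4 + 1.74*l^3 + 2.01*l^2 + 1.19*l + 5.24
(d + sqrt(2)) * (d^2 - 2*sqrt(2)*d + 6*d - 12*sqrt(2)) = d^3 - sqrt(2)*d^2 + 6*d^2 - 6*sqrt(2)*d - 4*d - 24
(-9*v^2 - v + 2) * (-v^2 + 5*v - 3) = 9*v^4 - 44*v^3 + 20*v^2 + 13*v - 6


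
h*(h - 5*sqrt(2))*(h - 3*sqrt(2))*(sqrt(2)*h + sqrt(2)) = sqrt(2)*h^4 - 16*h^3 + sqrt(2)*h^3 - 16*h^2 + 30*sqrt(2)*h^2 + 30*sqrt(2)*h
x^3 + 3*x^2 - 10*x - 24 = (x - 3)*(x + 2)*(x + 4)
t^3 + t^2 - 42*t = t*(t - 6)*(t + 7)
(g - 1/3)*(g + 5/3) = g^2 + 4*g/3 - 5/9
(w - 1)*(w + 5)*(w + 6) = w^3 + 10*w^2 + 19*w - 30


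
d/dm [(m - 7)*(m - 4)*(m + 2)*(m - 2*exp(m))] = -2*m^3*exp(m) + 4*m^3 + 12*m^2*exp(m) - 27*m^2 + 24*m*exp(m) + 12*m - 124*exp(m) + 56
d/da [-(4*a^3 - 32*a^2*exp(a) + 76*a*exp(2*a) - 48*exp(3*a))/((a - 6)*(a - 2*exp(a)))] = 4*((a - 6)*(a - 2*exp(a))*(8*a^2*exp(a) - 3*a^2 - 38*a*exp(2*a) + 16*a*exp(a) + 36*exp(3*a) - 19*exp(2*a)) - (a - 6)*(2*exp(a) - 1)*(a^3 - 8*a^2*exp(a) + 19*a*exp(2*a) - 12*exp(3*a)) + (a - 2*exp(a))*(a^3 - 8*a^2*exp(a) + 19*a*exp(2*a) - 12*exp(3*a)))/((a - 6)^2*(a - 2*exp(a))^2)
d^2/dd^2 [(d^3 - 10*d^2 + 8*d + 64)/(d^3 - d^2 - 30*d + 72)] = 6*(-3*d^3 + 2*d^2 - 156*d - 144)/(d^6 + 9*d^5 - 27*d^4 - 297*d^3 + 486*d^2 + 2916*d - 5832)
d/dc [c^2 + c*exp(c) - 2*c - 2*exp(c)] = c*exp(c) + 2*c - exp(c) - 2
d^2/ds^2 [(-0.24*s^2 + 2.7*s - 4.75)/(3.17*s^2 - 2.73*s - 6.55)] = (-3.5527136788005e-15*s^4 + 50.1100920000001*s^3 - 316.29309*s^2 + 583.01055*s - 385.2091)/(31.855013*s^6 - 82.300491*s^5 - 126.583806*s^4 + 319.759713*s^3 + 261.55329*s^2 - 351.371475*s - 281.011375)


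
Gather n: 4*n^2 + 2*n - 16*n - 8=4*n^2 - 14*n - 8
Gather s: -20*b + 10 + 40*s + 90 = -20*b + 40*s + 100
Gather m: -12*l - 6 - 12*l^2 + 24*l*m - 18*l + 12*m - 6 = -12*l^2 - 30*l + m*(24*l + 12) - 12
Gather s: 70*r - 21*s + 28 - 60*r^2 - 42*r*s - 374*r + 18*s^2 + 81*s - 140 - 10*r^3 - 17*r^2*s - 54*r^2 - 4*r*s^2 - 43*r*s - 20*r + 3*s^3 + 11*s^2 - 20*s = -10*r^3 - 114*r^2 - 324*r + 3*s^3 + s^2*(29 - 4*r) + s*(-17*r^2 - 85*r + 40) - 112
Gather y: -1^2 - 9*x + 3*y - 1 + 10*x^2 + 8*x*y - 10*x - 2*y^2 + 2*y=10*x^2 - 19*x - 2*y^2 + y*(8*x + 5) - 2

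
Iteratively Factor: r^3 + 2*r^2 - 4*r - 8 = (r + 2)*(r^2 - 4) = (r + 2)^2*(r - 2)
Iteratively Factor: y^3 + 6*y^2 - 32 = (y + 4)*(y^2 + 2*y - 8) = (y + 4)^2*(y - 2)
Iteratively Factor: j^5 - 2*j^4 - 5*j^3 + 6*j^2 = (j)*(j^4 - 2*j^3 - 5*j^2 + 6*j) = j*(j + 2)*(j^3 - 4*j^2 + 3*j) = j^2*(j + 2)*(j^2 - 4*j + 3) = j^2*(j - 3)*(j + 2)*(j - 1)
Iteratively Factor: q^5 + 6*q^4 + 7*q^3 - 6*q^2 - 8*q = (q)*(q^4 + 6*q^3 + 7*q^2 - 6*q - 8) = q*(q - 1)*(q^3 + 7*q^2 + 14*q + 8) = q*(q - 1)*(q + 4)*(q^2 + 3*q + 2) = q*(q - 1)*(q + 2)*(q + 4)*(q + 1)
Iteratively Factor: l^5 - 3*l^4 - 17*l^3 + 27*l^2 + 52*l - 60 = (l - 1)*(l^4 - 2*l^3 - 19*l^2 + 8*l + 60) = (l - 5)*(l - 1)*(l^3 + 3*l^2 - 4*l - 12) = (l - 5)*(l - 1)*(l + 2)*(l^2 + l - 6) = (l - 5)*(l - 2)*(l - 1)*(l + 2)*(l + 3)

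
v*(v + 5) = v^2 + 5*v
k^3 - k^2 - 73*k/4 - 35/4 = (k - 5)*(k + 1/2)*(k + 7/2)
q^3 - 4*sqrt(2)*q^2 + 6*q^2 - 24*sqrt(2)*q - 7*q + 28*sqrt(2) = (q - 1)*(q + 7)*(q - 4*sqrt(2))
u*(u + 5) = u^2 + 5*u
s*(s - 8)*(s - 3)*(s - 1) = s^4 - 12*s^3 + 35*s^2 - 24*s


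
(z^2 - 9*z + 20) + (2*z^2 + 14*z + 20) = 3*z^2 + 5*z + 40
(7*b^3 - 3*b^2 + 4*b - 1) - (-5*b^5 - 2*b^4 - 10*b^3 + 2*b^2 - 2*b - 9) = 5*b^5 + 2*b^4 + 17*b^3 - 5*b^2 + 6*b + 8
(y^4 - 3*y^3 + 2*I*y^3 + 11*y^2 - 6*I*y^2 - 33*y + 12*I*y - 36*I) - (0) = y^4 - 3*y^3 + 2*I*y^3 + 11*y^2 - 6*I*y^2 - 33*y + 12*I*y - 36*I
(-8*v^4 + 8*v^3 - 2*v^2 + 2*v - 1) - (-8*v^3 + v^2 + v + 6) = -8*v^4 + 16*v^3 - 3*v^2 + v - 7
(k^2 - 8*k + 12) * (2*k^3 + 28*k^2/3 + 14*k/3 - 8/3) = 2*k^5 - 20*k^4/3 - 46*k^3 + 72*k^2 + 232*k/3 - 32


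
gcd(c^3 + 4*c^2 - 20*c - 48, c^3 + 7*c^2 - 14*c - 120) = c^2 + 2*c - 24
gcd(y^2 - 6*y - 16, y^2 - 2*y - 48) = y - 8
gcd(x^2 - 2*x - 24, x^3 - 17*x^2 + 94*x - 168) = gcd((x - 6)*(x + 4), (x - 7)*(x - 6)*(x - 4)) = x - 6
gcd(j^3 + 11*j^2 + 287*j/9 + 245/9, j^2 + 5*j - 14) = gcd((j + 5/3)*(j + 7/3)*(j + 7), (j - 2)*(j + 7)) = j + 7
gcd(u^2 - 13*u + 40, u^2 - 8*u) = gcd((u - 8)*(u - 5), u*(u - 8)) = u - 8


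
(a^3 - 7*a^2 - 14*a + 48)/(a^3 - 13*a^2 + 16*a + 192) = (a - 2)/(a - 8)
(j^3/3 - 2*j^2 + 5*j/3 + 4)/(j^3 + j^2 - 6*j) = (j^3 - 6*j^2 + 5*j + 12)/(3*j*(j^2 + j - 6))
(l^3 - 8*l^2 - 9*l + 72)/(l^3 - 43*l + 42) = (l^3 - 8*l^2 - 9*l + 72)/(l^3 - 43*l + 42)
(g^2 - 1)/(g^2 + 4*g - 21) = (g^2 - 1)/(g^2 + 4*g - 21)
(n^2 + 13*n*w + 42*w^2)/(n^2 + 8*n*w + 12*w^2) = (n + 7*w)/(n + 2*w)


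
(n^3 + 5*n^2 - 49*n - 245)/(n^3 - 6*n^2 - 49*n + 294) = (n + 5)/(n - 6)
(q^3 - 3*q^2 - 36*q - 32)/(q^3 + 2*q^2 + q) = (q^2 - 4*q - 32)/(q*(q + 1))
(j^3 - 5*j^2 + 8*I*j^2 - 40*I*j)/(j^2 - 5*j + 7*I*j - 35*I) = j*(j + 8*I)/(j + 7*I)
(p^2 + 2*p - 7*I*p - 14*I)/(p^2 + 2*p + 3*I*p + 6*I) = (p - 7*I)/(p + 3*I)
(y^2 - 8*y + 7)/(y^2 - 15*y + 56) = (y - 1)/(y - 8)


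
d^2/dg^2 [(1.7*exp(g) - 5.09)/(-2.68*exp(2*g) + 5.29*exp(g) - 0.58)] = (-12.21008*exp(4*g) + 122.132424*exp(3*g) - 200.630964*exp(2*g) + 105.575545*exp(g) + 15.045258)*exp(g)/(19.248832*exp(6*g) - 113.984688*exp(5*g) + 237.48954*exp(4*g) - 197.372545*exp(3*g) + 51.39699*exp(2*g) - 5.338668*exp(g) + 0.195112)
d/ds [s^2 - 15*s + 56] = 2*s - 15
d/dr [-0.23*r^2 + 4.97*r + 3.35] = 4.97 - 0.46*r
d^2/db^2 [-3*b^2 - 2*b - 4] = -6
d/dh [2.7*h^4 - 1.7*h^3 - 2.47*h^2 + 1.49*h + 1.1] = 10.8*h^3 - 5.1*h^2 - 4.94*h + 1.49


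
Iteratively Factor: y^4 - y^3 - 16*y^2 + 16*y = (y - 4)*(y^3 + 3*y^2 - 4*y) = (y - 4)*(y - 1)*(y^2 + 4*y) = y*(y - 4)*(y - 1)*(y + 4)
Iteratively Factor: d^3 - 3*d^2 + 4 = (d - 2)*(d^2 - d - 2) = (d - 2)*(d + 1)*(d - 2)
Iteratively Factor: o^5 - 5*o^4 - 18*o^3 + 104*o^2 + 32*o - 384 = (o + 2)*(o^4 - 7*o^3 - 4*o^2 + 112*o - 192) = (o - 4)*(o + 2)*(o^3 - 3*o^2 - 16*o + 48) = (o - 4)*(o + 2)*(o + 4)*(o^2 - 7*o + 12) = (o - 4)*(o - 3)*(o + 2)*(o + 4)*(o - 4)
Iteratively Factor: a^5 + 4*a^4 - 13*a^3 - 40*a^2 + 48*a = (a)*(a^4 + 4*a^3 - 13*a^2 - 40*a + 48) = a*(a - 3)*(a^3 + 7*a^2 + 8*a - 16) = a*(a - 3)*(a + 4)*(a^2 + 3*a - 4) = a*(a - 3)*(a + 4)^2*(a - 1)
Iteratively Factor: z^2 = (z)*(z)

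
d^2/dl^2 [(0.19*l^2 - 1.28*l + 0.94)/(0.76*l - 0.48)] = 0.239552/(0.438976*l^3 - 0.831744*l^2 + 0.525312*l - 0.110592)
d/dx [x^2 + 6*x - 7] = 2*x + 6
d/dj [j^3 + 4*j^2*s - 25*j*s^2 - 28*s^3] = 3*j^2 + 8*j*s - 25*s^2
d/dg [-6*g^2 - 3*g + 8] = -12*g - 3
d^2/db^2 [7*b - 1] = 0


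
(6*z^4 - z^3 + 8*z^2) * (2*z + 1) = 12*z^5 + 4*z^4 + 15*z^3 + 8*z^2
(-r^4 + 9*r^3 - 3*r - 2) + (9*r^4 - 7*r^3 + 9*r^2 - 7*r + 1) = 8*r^4 + 2*r^3 + 9*r^2 - 10*r - 1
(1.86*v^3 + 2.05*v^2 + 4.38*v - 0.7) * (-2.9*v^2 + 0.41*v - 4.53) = -5.394*v^5 - 5.1824*v^4 - 20.2873*v^3 - 5.4607*v^2 - 20.1284*v + 3.171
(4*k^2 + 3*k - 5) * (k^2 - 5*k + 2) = 4*k^4 - 17*k^3 - 12*k^2 + 31*k - 10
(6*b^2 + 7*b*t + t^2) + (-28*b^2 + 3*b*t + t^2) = -22*b^2 + 10*b*t + 2*t^2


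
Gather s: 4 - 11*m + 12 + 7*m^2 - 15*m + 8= 7*m^2 - 26*m + 24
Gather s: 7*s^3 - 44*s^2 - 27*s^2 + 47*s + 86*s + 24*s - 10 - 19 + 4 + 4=7*s^3 - 71*s^2 + 157*s - 21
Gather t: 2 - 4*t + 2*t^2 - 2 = 2*t^2 - 4*t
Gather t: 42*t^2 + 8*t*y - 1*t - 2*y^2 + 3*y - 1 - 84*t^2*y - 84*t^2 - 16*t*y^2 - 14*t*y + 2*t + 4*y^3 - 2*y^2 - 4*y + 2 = t^2*(-84*y - 42) + t*(-16*y^2 - 6*y + 1) + 4*y^3 - 4*y^2 - y + 1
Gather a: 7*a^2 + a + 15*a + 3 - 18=7*a^2 + 16*a - 15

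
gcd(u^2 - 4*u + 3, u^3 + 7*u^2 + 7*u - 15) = u - 1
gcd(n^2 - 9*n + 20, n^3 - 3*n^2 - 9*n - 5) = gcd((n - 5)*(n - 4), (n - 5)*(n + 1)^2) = n - 5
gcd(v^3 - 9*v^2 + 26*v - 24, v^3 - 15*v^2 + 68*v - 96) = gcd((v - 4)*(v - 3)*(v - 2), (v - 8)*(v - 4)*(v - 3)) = v^2 - 7*v + 12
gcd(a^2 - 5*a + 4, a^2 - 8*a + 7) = a - 1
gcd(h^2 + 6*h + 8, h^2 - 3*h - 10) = h + 2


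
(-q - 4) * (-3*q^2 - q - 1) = 3*q^3 + 13*q^2 + 5*q + 4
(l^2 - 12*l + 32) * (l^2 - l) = l^4 - 13*l^3 + 44*l^2 - 32*l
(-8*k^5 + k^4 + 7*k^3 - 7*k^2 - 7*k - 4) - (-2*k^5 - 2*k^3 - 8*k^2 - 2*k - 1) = -6*k^5 + k^4 + 9*k^3 + k^2 - 5*k - 3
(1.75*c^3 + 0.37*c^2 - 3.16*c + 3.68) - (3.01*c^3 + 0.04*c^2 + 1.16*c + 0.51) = -1.26*c^3 + 0.33*c^2 - 4.32*c + 3.17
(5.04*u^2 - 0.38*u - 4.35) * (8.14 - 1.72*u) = -8.6688*u^3 + 41.6792*u^2 + 4.3888*u - 35.409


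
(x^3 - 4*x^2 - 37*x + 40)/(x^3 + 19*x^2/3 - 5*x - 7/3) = 3*(x^2 - 3*x - 40)/(3*x^2 + 22*x + 7)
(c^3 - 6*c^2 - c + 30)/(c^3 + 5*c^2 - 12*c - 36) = (c - 5)/(c + 6)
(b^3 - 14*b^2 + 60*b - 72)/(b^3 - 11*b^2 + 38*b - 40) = (b^2 - 12*b + 36)/(b^2 - 9*b + 20)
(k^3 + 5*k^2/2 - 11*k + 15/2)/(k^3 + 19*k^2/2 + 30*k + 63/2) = (2*k^3 + 5*k^2 - 22*k + 15)/(2*k^3 + 19*k^2 + 60*k + 63)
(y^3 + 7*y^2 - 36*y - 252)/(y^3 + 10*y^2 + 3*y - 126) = (y - 6)/(y - 3)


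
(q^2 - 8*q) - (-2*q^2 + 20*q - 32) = 3*q^2 - 28*q + 32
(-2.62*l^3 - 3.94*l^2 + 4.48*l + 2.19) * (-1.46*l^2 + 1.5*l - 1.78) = 3.8252*l^5 + 1.8224*l^4 - 7.7872*l^3 + 10.5358*l^2 - 4.6894*l - 3.8982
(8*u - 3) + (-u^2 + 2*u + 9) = -u^2 + 10*u + 6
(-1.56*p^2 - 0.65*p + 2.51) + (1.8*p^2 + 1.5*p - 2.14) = 0.24*p^2 + 0.85*p + 0.37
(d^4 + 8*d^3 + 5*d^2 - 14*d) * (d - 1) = d^5 + 7*d^4 - 3*d^3 - 19*d^2 + 14*d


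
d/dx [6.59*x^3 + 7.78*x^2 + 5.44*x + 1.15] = 19.77*x^2 + 15.56*x + 5.44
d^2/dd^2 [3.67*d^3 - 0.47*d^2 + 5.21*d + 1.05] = 22.02*d - 0.94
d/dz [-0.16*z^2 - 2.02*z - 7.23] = -0.32*z - 2.02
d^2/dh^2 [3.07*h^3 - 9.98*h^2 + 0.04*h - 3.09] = 18.42*h - 19.96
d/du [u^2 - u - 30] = 2*u - 1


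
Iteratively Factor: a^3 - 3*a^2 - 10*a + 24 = (a - 4)*(a^2 + a - 6) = (a - 4)*(a - 2)*(a + 3)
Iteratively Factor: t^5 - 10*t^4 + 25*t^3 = (t)*(t^4 - 10*t^3 + 25*t^2) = t*(t - 5)*(t^3 - 5*t^2) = t^2*(t - 5)*(t^2 - 5*t) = t^2*(t - 5)^2*(t)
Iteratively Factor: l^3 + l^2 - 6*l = (l - 2)*(l^2 + 3*l) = l*(l - 2)*(l + 3)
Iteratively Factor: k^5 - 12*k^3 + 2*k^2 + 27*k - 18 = (k - 1)*(k^4 + k^3 - 11*k^2 - 9*k + 18) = (k - 1)^2*(k^3 + 2*k^2 - 9*k - 18) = (k - 3)*(k - 1)^2*(k^2 + 5*k + 6) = (k - 3)*(k - 1)^2*(k + 3)*(k + 2)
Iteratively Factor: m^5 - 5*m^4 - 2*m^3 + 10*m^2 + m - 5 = (m + 1)*(m^4 - 6*m^3 + 4*m^2 + 6*m - 5) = (m - 1)*(m + 1)*(m^3 - 5*m^2 - m + 5) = (m - 1)*(m + 1)^2*(m^2 - 6*m + 5) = (m - 5)*(m - 1)*(m + 1)^2*(m - 1)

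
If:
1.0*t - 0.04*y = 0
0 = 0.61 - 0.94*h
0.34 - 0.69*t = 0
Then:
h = 0.65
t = 0.49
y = 12.32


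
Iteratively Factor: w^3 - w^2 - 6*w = (w)*(w^2 - w - 6) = w*(w - 3)*(w + 2)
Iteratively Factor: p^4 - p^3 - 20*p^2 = (p)*(p^3 - p^2 - 20*p) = p*(p - 5)*(p^2 + 4*p) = p*(p - 5)*(p + 4)*(p)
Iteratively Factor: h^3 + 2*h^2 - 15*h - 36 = (h + 3)*(h^2 - h - 12) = (h - 4)*(h + 3)*(h + 3)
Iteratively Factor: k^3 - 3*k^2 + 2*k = (k - 1)*(k^2 - 2*k) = (k - 2)*(k - 1)*(k)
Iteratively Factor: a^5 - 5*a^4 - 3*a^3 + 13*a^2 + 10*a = (a - 5)*(a^4 - 3*a^2 - 2*a) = (a - 5)*(a + 1)*(a^3 - a^2 - 2*a) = a*(a - 5)*(a + 1)*(a^2 - a - 2) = a*(a - 5)*(a + 1)^2*(a - 2)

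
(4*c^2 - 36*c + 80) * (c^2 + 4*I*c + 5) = 4*c^4 - 36*c^3 + 16*I*c^3 + 100*c^2 - 144*I*c^2 - 180*c + 320*I*c + 400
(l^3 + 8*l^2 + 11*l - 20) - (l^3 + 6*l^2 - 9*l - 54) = 2*l^2 + 20*l + 34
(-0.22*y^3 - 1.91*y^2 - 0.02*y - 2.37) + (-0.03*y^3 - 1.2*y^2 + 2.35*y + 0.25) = -0.25*y^3 - 3.11*y^2 + 2.33*y - 2.12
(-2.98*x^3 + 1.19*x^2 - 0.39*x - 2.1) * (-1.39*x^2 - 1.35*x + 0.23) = 4.1422*x^5 + 2.3689*x^4 - 1.7498*x^3 + 3.7192*x^2 + 2.7453*x - 0.483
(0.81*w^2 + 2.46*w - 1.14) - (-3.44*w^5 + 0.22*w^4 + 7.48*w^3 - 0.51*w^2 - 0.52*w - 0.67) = 3.44*w^5 - 0.22*w^4 - 7.48*w^3 + 1.32*w^2 + 2.98*w - 0.47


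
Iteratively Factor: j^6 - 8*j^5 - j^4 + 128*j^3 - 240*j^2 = (j)*(j^5 - 8*j^4 - j^3 + 128*j^2 - 240*j) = j^2*(j^4 - 8*j^3 - j^2 + 128*j - 240) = j^2*(j - 5)*(j^3 - 3*j^2 - 16*j + 48) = j^2*(j - 5)*(j + 4)*(j^2 - 7*j + 12) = j^2*(j - 5)*(j - 3)*(j + 4)*(j - 4)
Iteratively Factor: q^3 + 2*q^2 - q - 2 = (q + 2)*(q^2 - 1) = (q + 1)*(q + 2)*(q - 1)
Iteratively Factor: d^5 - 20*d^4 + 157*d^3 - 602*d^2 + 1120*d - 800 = (d - 2)*(d^4 - 18*d^3 + 121*d^2 - 360*d + 400) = (d - 5)*(d - 2)*(d^3 - 13*d^2 + 56*d - 80) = (d - 5)*(d - 4)*(d - 2)*(d^2 - 9*d + 20) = (d - 5)*(d - 4)^2*(d - 2)*(d - 5)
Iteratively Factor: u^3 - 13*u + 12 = (u + 4)*(u^2 - 4*u + 3) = (u - 1)*(u + 4)*(u - 3)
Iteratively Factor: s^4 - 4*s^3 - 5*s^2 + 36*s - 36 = (s + 3)*(s^3 - 7*s^2 + 16*s - 12) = (s - 3)*(s + 3)*(s^2 - 4*s + 4) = (s - 3)*(s - 2)*(s + 3)*(s - 2)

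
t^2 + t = t*(t + 1)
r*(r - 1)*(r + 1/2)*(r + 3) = r^4 + 5*r^3/2 - 2*r^2 - 3*r/2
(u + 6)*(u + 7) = u^2 + 13*u + 42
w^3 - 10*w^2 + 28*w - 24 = (w - 6)*(w - 2)^2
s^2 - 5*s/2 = s*(s - 5/2)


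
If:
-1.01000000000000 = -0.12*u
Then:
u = 8.42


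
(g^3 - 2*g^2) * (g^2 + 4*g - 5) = g^5 + 2*g^4 - 13*g^3 + 10*g^2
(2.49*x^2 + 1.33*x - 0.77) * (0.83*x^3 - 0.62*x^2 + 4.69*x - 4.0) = 2.0667*x^5 - 0.4399*x^4 + 10.2144*x^3 - 3.2449*x^2 - 8.9313*x + 3.08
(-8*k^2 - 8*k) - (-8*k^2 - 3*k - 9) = 9 - 5*k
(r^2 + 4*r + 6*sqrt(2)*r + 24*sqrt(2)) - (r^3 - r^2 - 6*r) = -r^3 + 2*r^2 + 6*sqrt(2)*r + 10*r + 24*sqrt(2)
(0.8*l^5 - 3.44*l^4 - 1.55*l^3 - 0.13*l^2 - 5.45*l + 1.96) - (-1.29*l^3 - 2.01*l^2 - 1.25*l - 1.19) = 0.8*l^5 - 3.44*l^4 - 0.26*l^3 + 1.88*l^2 - 4.2*l + 3.15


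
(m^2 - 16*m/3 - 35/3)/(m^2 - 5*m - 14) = (m + 5/3)/(m + 2)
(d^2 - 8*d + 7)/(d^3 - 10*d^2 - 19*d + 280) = (d - 1)/(d^2 - 3*d - 40)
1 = 1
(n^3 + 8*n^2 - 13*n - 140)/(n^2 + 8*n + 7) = (n^2 + n - 20)/(n + 1)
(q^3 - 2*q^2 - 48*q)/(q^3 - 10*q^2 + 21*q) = (q^2 - 2*q - 48)/(q^2 - 10*q + 21)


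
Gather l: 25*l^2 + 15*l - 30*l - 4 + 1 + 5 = 25*l^2 - 15*l + 2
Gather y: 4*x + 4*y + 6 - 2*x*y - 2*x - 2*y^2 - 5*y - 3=2*x - 2*y^2 + y*(-2*x - 1) + 3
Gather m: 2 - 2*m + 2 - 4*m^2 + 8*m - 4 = -4*m^2 + 6*m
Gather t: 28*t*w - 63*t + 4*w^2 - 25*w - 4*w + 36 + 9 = t*(28*w - 63) + 4*w^2 - 29*w + 45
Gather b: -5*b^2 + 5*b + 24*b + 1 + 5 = -5*b^2 + 29*b + 6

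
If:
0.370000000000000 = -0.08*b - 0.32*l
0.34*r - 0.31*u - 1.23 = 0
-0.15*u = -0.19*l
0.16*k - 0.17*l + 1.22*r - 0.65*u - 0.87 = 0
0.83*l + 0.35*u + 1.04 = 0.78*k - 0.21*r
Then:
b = 16.91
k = -8.16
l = -5.38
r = -2.60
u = -6.82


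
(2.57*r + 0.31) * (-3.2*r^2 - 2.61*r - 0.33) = -8.224*r^3 - 7.6997*r^2 - 1.6572*r - 0.1023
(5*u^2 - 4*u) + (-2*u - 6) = 5*u^2 - 6*u - 6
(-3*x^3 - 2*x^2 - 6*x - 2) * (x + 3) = -3*x^4 - 11*x^3 - 12*x^2 - 20*x - 6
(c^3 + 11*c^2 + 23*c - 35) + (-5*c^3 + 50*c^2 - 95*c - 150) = -4*c^3 + 61*c^2 - 72*c - 185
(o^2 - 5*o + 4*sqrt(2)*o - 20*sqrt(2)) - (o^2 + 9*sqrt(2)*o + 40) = -5*sqrt(2)*o - 5*o - 40 - 20*sqrt(2)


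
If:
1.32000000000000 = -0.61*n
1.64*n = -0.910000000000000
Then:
No Solution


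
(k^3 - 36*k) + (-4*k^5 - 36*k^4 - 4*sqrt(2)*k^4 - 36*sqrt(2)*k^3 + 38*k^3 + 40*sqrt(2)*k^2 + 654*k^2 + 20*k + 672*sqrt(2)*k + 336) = -4*k^5 - 36*k^4 - 4*sqrt(2)*k^4 - 36*sqrt(2)*k^3 + 39*k^3 + 40*sqrt(2)*k^2 + 654*k^2 - 16*k + 672*sqrt(2)*k + 336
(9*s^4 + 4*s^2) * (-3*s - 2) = -27*s^5 - 18*s^4 - 12*s^3 - 8*s^2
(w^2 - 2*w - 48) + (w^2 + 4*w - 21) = 2*w^2 + 2*w - 69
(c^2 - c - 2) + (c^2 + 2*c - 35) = 2*c^2 + c - 37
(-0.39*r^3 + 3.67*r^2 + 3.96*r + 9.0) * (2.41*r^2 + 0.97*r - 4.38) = -0.9399*r^5 + 8.4664*r^4 + 14.8117*r^3 + 9.4566*r^2 - 8.6148*r - 39.42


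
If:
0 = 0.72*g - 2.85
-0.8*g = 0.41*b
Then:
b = -7.72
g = 3.96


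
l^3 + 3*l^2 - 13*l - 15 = (l - 3)*(l + 1)*(l + 5)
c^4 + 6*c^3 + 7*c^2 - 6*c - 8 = (c - 1)*(c + 1)*(c + 2)*(c + 4)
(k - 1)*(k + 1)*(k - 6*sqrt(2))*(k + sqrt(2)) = k^4 - 5*sqrt(2)*k^3 - 13*k^2 + 5*sqrt(2)*k + 12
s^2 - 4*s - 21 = (s - 7)*(s + 3)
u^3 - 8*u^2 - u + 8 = (u - 8)*(u - 1)*(u + 1)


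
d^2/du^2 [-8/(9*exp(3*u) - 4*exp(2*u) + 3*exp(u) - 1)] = 8*(-2*(27*exp(2*u) - 8*exp(u) + 3)^2*exp(u) + (81*exp(2*u) - 16*exp(u) + 3)*(9*exp(3*u) - 4*exp(2*u) + 3*exp(u) - 1))*exp(u)/(9*exp(3*u) - 4*exp(2*u) + 3*exp(u) - 1)^3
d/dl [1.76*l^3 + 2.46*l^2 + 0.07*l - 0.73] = 5.28*l^2 + 4.92*l + 0.07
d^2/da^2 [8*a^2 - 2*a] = 16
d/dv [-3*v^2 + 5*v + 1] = 5 - 6*v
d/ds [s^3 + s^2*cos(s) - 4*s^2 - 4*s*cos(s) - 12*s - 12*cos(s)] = -s^2*sin(s) + 3*s^2 + 4*s*sin(s) + 2*s*cos(s) - 8*s + 12*sin(s) - 4*cos(s) - 12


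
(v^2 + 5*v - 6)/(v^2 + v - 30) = (v - 1)/(v - 5)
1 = 1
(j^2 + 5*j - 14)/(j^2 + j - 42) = (j - 2)/(j - 6)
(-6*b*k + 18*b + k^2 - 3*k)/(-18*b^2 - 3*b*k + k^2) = (k - 3)/(3*b + k)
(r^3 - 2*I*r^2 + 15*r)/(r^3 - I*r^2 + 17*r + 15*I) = r/(r + I)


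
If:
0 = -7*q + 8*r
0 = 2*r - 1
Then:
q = 4/7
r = 1/2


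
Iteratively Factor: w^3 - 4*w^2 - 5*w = (w + 1)*(w^2 - 5*w) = (w - 5)*(w + 1)*(w)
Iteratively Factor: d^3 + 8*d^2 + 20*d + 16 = (d + 4)*(d^2 + 4*d + 4) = (d + 2)*(d + 4)*(d + 2)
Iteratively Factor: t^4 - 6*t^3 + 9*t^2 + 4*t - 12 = (t - 2)*(t^3 - 4*t^2 + t + 6) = (t - 3)*(t - 2)*(t^2 - t - 2) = (t - 3)*(t - 2)*(t + 1)*(t - 2)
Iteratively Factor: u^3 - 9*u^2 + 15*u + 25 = (u + 1)*(u^2 - 10*u + 25) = (u - 5)*(u + 1)*(u - 5)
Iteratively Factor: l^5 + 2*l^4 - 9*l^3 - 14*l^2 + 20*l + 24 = (l + 3)*(l^4 - l^3 - 6*l^2 + 4*l + 8) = (l - 2)*(l + 3)*(l^3 + l^2 - 4*l - 4) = (l - 2)^2*(l + 3)*(l^2 + 3*l + 2) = (l - 2)^2*(l + 2)*(l + 3)*(l + 1)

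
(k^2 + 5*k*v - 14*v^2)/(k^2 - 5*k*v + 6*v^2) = (-k - 7*v)/(-k + 3*v)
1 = 1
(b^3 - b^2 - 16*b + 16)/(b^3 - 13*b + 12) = (b - 4)/(b - 3)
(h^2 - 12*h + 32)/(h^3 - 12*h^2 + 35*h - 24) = (h - 4)/(h^2 - 4*h + 3)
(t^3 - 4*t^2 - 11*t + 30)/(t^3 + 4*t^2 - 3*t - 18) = (t - 5)/(t + 3)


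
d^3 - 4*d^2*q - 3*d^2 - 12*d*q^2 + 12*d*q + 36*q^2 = (d - 3)*(d - 6*q)*(d + 2*q)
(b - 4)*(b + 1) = b^2 - 3*b - 4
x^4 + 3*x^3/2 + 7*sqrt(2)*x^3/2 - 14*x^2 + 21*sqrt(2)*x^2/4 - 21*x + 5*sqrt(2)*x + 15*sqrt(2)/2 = (x + 3/2)*(x - sqrt(2))*(x - sqrt(2)/2)*(x + 5*sqrt(2))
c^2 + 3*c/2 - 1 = (c - 1/2)*(c + 2)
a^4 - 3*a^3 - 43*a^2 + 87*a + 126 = (a - 7)*(a - 3)*(a + 1)*(a + 6)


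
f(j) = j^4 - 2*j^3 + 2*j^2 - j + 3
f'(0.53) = 0.03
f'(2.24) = 22.81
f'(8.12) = 1777.42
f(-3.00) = 159.00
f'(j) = 4*j^3 - 6*j^2 + 4*j - 1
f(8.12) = 3403.32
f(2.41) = 17.95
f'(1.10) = 1.46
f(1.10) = 3.12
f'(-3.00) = -175.00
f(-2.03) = 46.98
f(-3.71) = 325.82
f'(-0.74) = -8.87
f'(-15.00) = -14911.00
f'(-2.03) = -67.31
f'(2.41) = 29.78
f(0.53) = 2.81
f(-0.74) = 5.95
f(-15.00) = 57843.00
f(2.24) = 13.49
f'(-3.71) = -302.68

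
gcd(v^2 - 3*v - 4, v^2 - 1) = v + 1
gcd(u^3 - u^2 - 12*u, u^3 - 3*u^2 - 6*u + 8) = u - 4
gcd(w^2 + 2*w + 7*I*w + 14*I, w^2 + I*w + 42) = w + 7*I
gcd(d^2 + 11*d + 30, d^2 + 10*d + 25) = d + 5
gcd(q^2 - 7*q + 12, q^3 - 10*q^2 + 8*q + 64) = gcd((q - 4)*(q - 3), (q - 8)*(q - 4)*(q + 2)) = q - 4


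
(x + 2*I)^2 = x^2 + 4*I*x - 4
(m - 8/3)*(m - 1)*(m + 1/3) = m^3 - 10*m^2/3 + 13*m/9 + 8/9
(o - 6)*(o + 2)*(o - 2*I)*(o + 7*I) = o^4 - 4*o^3 + 5*I*o^3 + 2*o^2 - 20*I*o^2 - 56*o - 60*I*o - 168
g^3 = g^3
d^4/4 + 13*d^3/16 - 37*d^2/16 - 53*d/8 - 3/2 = (d/4 + 1)*(d - 3)*(d + 1/4)*(d + 2)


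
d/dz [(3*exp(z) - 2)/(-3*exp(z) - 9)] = -11*exp(z)/(3*(exp(z) + 3)^2)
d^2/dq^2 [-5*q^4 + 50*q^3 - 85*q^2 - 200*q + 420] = -60*q^2 + 300*q - 170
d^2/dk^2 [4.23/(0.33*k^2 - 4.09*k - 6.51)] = (0.921294*k^2 - 11.418462*k - 4.23*(0.66*k - 4.09)*(1.32*k - 8.18) - 18.174618)/(-0.33*k^2 + 4.09*k + 6.51)^3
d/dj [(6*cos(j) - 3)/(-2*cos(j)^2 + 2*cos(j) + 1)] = 12*(sin(j)^2 + cos(j) - 2)*sin(j)/(2*cos(j) - cos(2*j))^2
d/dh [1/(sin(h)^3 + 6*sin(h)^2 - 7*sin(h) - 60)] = (-3*sin(h)^2 - 12*sin(h) + 7)*cos(h)/(sin(h)^3 + 6*sin(h)^2 - 7*sin(h) - 60)^2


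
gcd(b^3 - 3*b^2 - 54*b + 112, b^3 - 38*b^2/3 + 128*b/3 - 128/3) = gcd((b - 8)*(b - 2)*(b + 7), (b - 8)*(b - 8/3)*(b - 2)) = b^2 - 10*b + 16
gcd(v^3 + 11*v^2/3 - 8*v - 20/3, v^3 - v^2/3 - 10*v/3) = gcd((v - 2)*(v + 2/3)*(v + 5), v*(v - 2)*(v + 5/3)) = v - 2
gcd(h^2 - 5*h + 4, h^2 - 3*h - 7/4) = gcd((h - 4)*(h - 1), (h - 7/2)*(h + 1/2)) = 1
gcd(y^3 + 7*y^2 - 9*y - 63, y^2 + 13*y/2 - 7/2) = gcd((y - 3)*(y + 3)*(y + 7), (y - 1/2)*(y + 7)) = y + 7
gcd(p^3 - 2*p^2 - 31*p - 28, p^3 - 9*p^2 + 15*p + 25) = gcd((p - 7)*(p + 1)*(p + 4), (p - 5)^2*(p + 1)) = p + 1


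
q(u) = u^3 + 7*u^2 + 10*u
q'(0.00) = 10.00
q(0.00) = 0.00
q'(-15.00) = 475.00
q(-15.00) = -1950.00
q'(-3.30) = -3.53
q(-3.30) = 7.29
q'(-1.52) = -4.35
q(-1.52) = -2.54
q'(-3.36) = -3.17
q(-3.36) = 7.49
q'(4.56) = 136.22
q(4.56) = 285.97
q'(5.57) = 181.05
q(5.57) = 445.68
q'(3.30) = 88.87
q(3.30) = 145.17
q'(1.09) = 28.82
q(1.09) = 20.51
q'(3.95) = 112.11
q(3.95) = 210.35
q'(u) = 3*u^2 + 14*u + 10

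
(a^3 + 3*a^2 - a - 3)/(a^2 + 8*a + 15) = (a^2 - 1)/(a + 5)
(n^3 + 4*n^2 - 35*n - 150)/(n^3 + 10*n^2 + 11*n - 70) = (n^2 - n - 30)/(n^2 + 5*n - 14)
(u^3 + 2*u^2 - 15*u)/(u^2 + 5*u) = u - 3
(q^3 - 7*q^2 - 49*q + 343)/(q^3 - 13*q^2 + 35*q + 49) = (q + 7)/(q + 1)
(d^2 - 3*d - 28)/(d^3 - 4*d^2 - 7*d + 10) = (d^2 - 3*d - 28)/(d^3 - 4*d^2 - 7*d + 10)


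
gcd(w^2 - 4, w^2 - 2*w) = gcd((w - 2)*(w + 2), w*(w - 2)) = w - 2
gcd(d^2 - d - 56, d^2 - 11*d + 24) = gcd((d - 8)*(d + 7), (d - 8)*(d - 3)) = d - 8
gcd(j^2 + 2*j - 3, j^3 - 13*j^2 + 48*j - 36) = j - 1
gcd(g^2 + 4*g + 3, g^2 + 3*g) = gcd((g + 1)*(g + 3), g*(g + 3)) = g + 3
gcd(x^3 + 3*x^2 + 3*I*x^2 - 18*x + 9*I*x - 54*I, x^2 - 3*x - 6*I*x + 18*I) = x - 3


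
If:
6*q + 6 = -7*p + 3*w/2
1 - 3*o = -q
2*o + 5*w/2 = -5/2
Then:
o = -5*w/4 - 5/4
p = 24*w/7 + 45/14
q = -15*w/4 - 19/4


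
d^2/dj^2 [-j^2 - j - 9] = -2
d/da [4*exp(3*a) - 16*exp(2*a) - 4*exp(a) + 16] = (12*exp(2*a) - 32*exp(a) - 4)*exp(a)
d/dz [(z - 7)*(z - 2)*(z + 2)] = 3*z^2 - 14*z - 4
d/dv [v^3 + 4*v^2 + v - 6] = 3*v^2 + 8*v + 1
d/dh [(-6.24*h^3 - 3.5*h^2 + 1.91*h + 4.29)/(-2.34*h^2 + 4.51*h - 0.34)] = (14.6016*h^4 - 56.2848*h^3 - 4.9508*h^2 + 22.4572*h - 19.9973)/(5.4756*h^4 - 21.1068*h^3 + 21.9313*h^2 - 3.0668*h + 0.1156)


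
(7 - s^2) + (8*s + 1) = -s^2 + 8*s + 8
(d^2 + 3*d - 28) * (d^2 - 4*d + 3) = d^4 - d^3 - 37*d^2 + 121*d - 84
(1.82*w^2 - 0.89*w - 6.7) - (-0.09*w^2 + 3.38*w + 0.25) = 1.91*w^2 - 4.27*w - 6.95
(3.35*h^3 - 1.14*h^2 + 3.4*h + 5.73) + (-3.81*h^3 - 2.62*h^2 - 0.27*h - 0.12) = -0.46*h^3 - 3.76*h^2 + 3.13*h + 5.61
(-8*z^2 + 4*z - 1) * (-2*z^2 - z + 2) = 16*z^4 - 18*z^2 + 9*z - 2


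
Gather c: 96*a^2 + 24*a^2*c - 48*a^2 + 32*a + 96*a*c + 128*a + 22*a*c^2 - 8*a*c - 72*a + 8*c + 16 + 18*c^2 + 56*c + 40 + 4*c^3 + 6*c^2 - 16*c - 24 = 48*a^2 + 88*a + 4*c^3 + c^2*(22*a + 24) + c*(24*a^2 + 88*a + 48) + 32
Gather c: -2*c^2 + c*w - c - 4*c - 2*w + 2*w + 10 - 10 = -2*c^2 + c*(w - 5)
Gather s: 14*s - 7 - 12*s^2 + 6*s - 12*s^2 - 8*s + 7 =-24*s^2 + 12*s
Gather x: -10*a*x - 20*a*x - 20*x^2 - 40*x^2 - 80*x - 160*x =-60*x^2 + x*(-30*a - 240)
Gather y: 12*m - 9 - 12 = 12*m - 21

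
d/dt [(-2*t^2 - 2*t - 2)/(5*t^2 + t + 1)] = 8*t*(t + 2)/(25*t^4 + 10*t^3 + 11*t^2 + 2*t + 1)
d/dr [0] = 0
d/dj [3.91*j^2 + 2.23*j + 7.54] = 7.82*j + 2.23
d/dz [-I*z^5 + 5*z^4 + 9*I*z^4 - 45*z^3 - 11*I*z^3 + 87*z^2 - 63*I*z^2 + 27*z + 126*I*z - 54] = -5*I*z^4 + z^3*(20 + 36*I) + z^2*(-135 - 33*I) + z*(174 - 126*I) + 27 + 126*I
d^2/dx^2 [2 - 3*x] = 0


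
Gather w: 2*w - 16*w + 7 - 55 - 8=-14*w - 56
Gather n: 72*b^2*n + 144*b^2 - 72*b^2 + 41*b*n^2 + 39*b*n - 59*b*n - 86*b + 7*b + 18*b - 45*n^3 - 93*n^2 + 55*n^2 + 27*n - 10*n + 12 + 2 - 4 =72*b^2 - 61*b - 45*n^3 + n^2*(41*b - 38) + n*(72*b^2 - 20*b + 17) + 10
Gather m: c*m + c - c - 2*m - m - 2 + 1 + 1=m*(c - 3)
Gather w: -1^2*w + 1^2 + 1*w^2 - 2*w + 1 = w^2 - 3*w + 2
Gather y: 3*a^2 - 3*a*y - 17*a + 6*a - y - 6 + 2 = 3*a^2 - 11*a + y*(-3*a - 1) - 4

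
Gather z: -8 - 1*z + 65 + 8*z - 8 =7*z + 49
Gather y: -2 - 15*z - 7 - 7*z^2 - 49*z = -7*z^2 - 64*z - 9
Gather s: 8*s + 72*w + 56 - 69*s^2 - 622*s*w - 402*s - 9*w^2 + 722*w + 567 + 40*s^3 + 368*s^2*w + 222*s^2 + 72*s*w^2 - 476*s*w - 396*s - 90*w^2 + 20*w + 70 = 40*s^3 + s^2*(368*w + 153) + s*(72*w^2 - 1098*w - 790) - 99*w^2 + 814*w + 693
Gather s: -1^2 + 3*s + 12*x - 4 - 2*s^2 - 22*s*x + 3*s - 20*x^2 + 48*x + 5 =-2*s^2 + s*(6 - 22*x) - 20*x^2 + 60*x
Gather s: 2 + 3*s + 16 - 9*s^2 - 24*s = -9*s^2 - 21*s + 18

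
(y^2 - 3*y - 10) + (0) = y^2 - 3*y - 10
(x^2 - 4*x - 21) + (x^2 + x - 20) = 2*x^2 - 3*x - 41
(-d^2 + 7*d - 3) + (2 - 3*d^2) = -4*d^2 + 7*d - 1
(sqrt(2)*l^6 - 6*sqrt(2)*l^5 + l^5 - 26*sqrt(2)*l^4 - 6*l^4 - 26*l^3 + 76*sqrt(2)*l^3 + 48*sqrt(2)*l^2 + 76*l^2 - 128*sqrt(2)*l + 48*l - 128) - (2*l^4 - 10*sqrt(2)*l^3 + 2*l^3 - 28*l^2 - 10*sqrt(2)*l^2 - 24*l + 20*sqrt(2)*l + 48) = sqrt(2)*l^6 - 6*sqrt(2)*l^5 + l^5 - 26*sqrt(2)*l^4 - 8*l^4 - 28*l^3 + 86*sqrt(2)*l^3 + 58*sqrt(2)*l^2 + 104*l^2 - 148*sqrt(2)*l + 72*l - 176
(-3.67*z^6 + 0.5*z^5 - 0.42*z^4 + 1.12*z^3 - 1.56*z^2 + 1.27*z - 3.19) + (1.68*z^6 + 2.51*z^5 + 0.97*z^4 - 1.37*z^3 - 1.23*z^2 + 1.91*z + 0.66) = -1.99*z^6 + 3.01*z^5 + 0.55*z^4 - 0.25*z^3 - 2.79*z^2 + 3.18*z - 2.53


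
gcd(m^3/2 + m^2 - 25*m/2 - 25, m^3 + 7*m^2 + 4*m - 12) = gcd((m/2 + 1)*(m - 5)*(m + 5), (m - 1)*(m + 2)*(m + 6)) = m + 2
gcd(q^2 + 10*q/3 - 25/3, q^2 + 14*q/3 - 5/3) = q + 5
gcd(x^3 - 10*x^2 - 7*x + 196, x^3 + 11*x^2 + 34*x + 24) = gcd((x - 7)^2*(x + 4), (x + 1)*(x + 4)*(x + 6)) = x + 4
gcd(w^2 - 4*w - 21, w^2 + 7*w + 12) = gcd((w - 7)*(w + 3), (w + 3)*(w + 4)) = w + 3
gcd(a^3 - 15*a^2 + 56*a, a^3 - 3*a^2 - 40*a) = a^2 - 8*a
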